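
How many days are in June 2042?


June 2042

30 days


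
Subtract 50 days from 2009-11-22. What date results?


Start: 2009-11-22, subtract 50 days
Back 22 days from November 22 reaches October 31, 2009 -> 28 left
October 2009: 31 - 28 = 3 -> lands on October 3

Result: 2009-10-03


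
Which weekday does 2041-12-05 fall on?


Date: December 5, 2041
Anchor: Jan 1, 2041. With p = 2041 - 1 = 2040: (p + p//4 - p//100 + p//400) mod 7 = (2040 + 510 - 20 + 5) mod 7 = 2535 mod 7 = 1 -> Tuesday (Mon=0 ... Sun=6)
Days before December (Jan-Nov): 334; offset = 334 + 5 - 1 = 338
Weekday index = (1 + 338) mod 7 = 3

Day of the week: Thursday


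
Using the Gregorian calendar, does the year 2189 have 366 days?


Gregorian leap year rule: divisible by 4, but not by 100, unless also by 400.
2189 is not divisible by 4 -> not a leap year

No


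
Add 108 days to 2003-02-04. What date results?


Start: 2003-02-04, add 108 days
February 2003 has 28 days: 28 - 4 = 24 days to February 28 -> 84 left
March 2003 has 31 days -> 53 left
April 2003 has 30 days -> 23 left
May 2003: 23 <= 31 -> lands on May 23

Result: 2003-05-23


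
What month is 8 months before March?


March is month 3
3 - 8 = -5; wrap: -5 + 12 = 7

July


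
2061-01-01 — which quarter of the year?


Month: January (month 1)
Q1: Jan-Mar, Q2: Apr-Jun, Q3: Jul-Sep, Q4: Oct-Dec

Q1


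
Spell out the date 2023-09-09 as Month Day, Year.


ISO 2023-09-09 parses as year=2023, month=09, day=09
Month 9 -> September

September 9, 2023


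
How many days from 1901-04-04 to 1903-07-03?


From 1901-04-04 to 1903-07-03
1901-04-04: days before April = 31 + 28 + 31 = 90 (1901 is not a leap year); day of year = 90 + 4 = 94
1903-07-03: days before July = 31 + 28 + 31 + 30 + 31 + 30 = 181 (1903 is not a leap year); day of year = 181 + 3 = 184
Rest of 1901: 365 - 94 = 271
Full years 1902 (365): 365
Total = 271 + 365 + 184 = 820

820 days


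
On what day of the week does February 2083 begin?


Target: February 1, 2083
Anchor: Jan 1, 2083. With p = 2083 - 1 = 2082: (p + p//4 - p//100 + p//400) mod 7 = (2082 + 520 - 20 + 5) mod 7 = 2587 mod 7 = 4 -> Friday (Mon=0 ... Sun=6)
Days before February (Jan): 31 days
Weekday index = (4 + 31) mod 7 = 0

Monday


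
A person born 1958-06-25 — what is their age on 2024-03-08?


Birth: 1958-06-25
Reference: 2024-03-08
Year difference: 2024 - 1958 = 66
Birthday not yet reached in 2024, subtract 1

65 years old


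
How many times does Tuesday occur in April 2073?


April 2073 has 30 days
Anchor: Jan 1, 2073. With p = 2073 - 1 = 2072: (p + p//4 - p//100 + p//400) mod 7 = (2072 + 518 - 20 + 5) mod 7 = 2575 mod 7 = 6 -> Sunday (Mon=0 ... Sun=6)
Days before April (Jan-Mar): 90; April 1 index = (6 + 90) mod 7 = 5 -> Saturday
First Tuesday is April 4
Tuesdays: 4, 11, 18, 25

4 Tuesdays


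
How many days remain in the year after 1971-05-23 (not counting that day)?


Day of year: 143 of 365
Remaining = 365 - 143

222 days


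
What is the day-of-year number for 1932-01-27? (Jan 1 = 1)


Date: January 27, 1932
No months before January
Plus 27 days in January

Day of year: 27


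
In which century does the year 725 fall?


Century = (year - 1) // 100 + 1
= (725 - 1) // 100 + 1
= 724 // 100 + 1
= 7 + 1

8th century


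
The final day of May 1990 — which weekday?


May 1990 has 31 days
Anchor: Jan 1, 1990. With p = 1990 - 1 = 1989: (p + p//4 - p//100 + p//400) mod 7 = (1989 + 497 - 19 + 4) mod 7 = 2471 mod 7 = 0 -> Monday (Mon=0 ... Sun=6)
Days before May (Jan-Apr): 120; May 1 index = (0 + 120) mod 7 = 1 -> Tuesday
Last day offset: 31 - 1 = 30 days
Weekday index = (1 + 30) mod 7 = 3

Thursday, May 31


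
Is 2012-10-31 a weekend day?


Anchor: Jan 1, 2012. With p = 2012 - 1 = 2011: (p + p//4 - p//100 + p//400) mod 7 = (2011 + 502 - 20 + 5) mod 7 = 2498 mod 7 = 6 -> Sunday (Mon=0 ... Sun=6)
Day of year: 305; offset = 304
Weekday index = (6 + 304) mod 7 = 2 -> Wednesday
Weekend days: Saturday, Sunday

No


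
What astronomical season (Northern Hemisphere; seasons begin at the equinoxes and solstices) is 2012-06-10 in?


Date: June 10
Astronomical Spring (approx.; exact equinox/solstice day varies by year): March 20 to June 20
June 10 falls within the Spring window

Spring


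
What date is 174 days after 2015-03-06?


Start: 2015-03-06, add 174 days
March 2015 has 31 days: 31 - 6 = 25 days to March 31 -> 149 left
April 2015 has 30 days -> 119 left
May 2015 has 31 days -> 88 left
June 2015 has 30 days -> 58 left
July 2015 has 31 days -> 27 left
August 2015: 27 <= 31 -> lands on August 27

Result: 2015-08-27


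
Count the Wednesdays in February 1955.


February 1955 has 28 days
Anchor: Jan 1, 1955. With p = 1955 - 1 = 1954: (p + p//4 - p//100 + p//400) mod 7 = (1954 + 488 - 19 + 4) mod 7 = 2427 mod 7 = 5 -> Saturday (Mon=0 ... Sun=6)
Days before February (Jan): 31; February 1 index = (5 + 31) mod 7 = 1 -> Tuesday
First Wednesday is February 2
Wednesdays: 2, 9, 16, 23

4 Wednesdays


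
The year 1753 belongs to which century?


Century = (year - 1) // 100 + 1
= (1753 - 1) // 100 + 1
= 1752 // 100 + 1
= 17 + 1

18th century


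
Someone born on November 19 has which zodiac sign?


Date: November 19
Conventional tropical zodiac dates: Scorpio from October 23 onward; Sagittarius starts November 22
November 19 falls within the Scorpio range

Scorpio


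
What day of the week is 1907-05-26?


Date: May 26, 1907
Anchor: Jan 1, 1907. With p = 1907 - 1 = 1906: (p + p//4 - p//100 + p//400) mod 7 = (1906 + 476 - 19 + 4) mod 7 = 2367 mod 7 = 1 -> Tuesday (Mon=0 ... Sun=6)
Days before May (Jan-Apr): 120; offset = 120 + 26 - 1 = 145
Weekday index = (1 + 145) mod 7 = 6

Day of the week: Sunday


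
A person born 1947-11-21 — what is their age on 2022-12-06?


Birth: 1947-11-21
Reference: 2022-12-06
Year difference: 2022 - 1947 = 75

75 years old


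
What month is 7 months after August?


August is month 8
8 + 7 = 15; wrap: 15 - 12 = 3

March


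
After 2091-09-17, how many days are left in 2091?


Day of year: 260 of 365
Remaining = 365 - 260

105 days


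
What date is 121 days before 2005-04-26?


Start: 2005-04-26, subtract 121 days
Back 26 days from April 26 reaches March 31, 2005 -> 95 left
March 2005 has 31 days -> back to February 28, 2005 -> 64 left
February 2005 has 28 days -> back to January 31, 2005 -> 36 left
January 2005 has 31 days -> back to December 31, 2004 -> 5 left
December 2004: 31 - 5 = 26 -> lands on December 26

Result: 2004-12-26


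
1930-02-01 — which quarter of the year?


Month: February (month 2)
Q1: Jan-Mar, Q2: Apr-Jun, Q3: Jul-Sep, Q4: Oct-Dec

Q1


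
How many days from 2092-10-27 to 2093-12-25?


From 2092-10-27 to 2093-12-25
2092-10-27: days before October = 31 + 29 + 31 + 30 + 31 + 30 + 31 + 31 + 30 = 274 (2092 is a leap year); day of year = 274 + 27 = 301
2093-12-25: days before December = 31 + 28 + 31 + 30 + 31 + 30 + 31 + 31 + 30 + 31 + 30 = 334 (2093 is not a leap year); day of year = 334 + 25 = 359
Rest of 2092: 366 - 301 = 65
Total = 65 + 359 = 424

424 days


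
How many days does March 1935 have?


March 1935

31 days


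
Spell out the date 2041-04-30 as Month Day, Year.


ISO 2041-04-30 parses as year=2041, month=04, day=30
Month 4 -> April

April 30, 2041


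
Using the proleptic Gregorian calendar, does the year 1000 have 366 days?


Gregorian leap year rule: divisible by 4, but not by 100, unless also by 400.
1000 is divisible by 100 but not 400 -> not a leap year

No


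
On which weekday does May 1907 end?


May 1907 has 31 days
Anchor: Jan 1, 1907. With p = 1907 - 1 = 1906: (p + p//4 - p//100 + p//400) mod 7 = (1906 + 476 - 19 + 4) mod 7 = 2367 mod 7 = 1 -> Tuesday (Mon=0 ... Sun=6)
Days before May (Jan-Apr): 120; May 1 index = (1 + 120) mod 7 = 2 -> Wednesday
Last day offset: 31 - 1 = 30 days
Weekday index = (2 + 30) mod 7 = 4

Friday, May 31


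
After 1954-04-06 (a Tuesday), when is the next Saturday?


Current: Tuesday
Target: Saturday
Days ahead: 4

Next Saturday: 1954-04-10


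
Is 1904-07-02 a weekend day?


Anchor: Jan 1, 1904. With p = 1904 - 1 = 1903: (p + p//4 - p//100 + p//400) mod 7 = (1903 + 475 - 19 + 4) mod 7 = 2363 mod 7 = 4 -> Friday (Mon=0 ... Sun=6)
Day of year: 184; offset = 183
Weekday index = (4 + 183) mod 7 = 5 -> Saturday
Weekend days: Saturday, Sunday

Yes


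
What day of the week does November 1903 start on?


Target: November 1, 1903
Anchor: Jan 1, 1903. With p = 1903 - 1 = 1902: (p + p//4 - p//100 + p//400) mod 7 = (1902 + 475 - 19 + 4) mod 7 = 2362 mod 7 = 3 -> Thursday (Mon=0 ... Sun=6)
Days before November (Jan-Oct): 304 days
Weekday index = (3 + 304) mod 7 = 6

Sunday


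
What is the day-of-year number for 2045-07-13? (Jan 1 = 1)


Date: July 13, 2045
Days in months 1 through 6: 181
Plus 13 days in July

Day of year: 194


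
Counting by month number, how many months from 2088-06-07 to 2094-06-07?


From June 2088 to June 2094
6 years * 12 = 72 months = 72

72 months


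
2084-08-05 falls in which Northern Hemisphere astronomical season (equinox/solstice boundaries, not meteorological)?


Date: August 5
Astronomical Summer (approx.; exact equinox/solstice day varies by year): June 21 to September 21
August 5 falls within the Summer window

Summer


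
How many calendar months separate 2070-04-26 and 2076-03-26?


From April 2070 to March 2076
6 years * 12 = 72 months, minus 1 month = 71

71 months


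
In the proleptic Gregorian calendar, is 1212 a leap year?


Gregorian leap year rule: divisible by 4, but not by 100, unless also by 400.
1212 is divisible by 4 but not 100 -> leap year

Yes


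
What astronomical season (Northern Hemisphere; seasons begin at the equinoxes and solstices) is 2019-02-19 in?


Date: February 19
Astronomical Winter (approx.; exact equinox/solstice day varies by year): December 21 to March 19
February 19 falls within the Winter window

Winter


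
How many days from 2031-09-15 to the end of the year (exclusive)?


Day of year: 258 of 365
Remaining = 365 - 258

107 days


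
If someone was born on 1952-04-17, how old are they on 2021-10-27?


Birth: 1952-04-17
Reference: 2021-10-27
Year difference: 2021 - 1952 = 69

69 years old


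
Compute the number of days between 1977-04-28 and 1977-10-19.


From 1977-04-28 to 1977-10-19
1977-04-28: days before April = 31 + 28 + 31 = 90 (1977 is not a leap year); day of year = 90 + 28 = 118
1977-10-19: days before October = 31 + 28 + 31 + 30 + 31 + 30 + 31 + 31 + 30 = 273 (1977 is not a leap year); day of year = 273 + 19 = 292
Same year: 292 - 118 = 174

174 days


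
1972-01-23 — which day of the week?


Date: January 23, 1972
Anchor: Jan 1, 1972. With p = 1972 - 1 = 1971: (p + p//4 - p//100 + p//400) mod 7 = (1971 + 492 - 19 + 4) mod 7 = 2448 mod 7 = 5 -> Saturday (Mon=0 ... Sun=6)
Days into year = 23 - 1 = 22
Weekday index = (5 + 22) mod 7 = 6

Day of the week: Sunday


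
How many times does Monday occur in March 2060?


March 2060 has 31 days
Anchor: Jan 1, 2060. With p = 2060 - 1 = 2059: (p + p//4 - p//100 + p//400) mod 7 = (2059 + 514 - 20 + 5) mod 7 = 2558 mod 7 = 3 -> Thursday (Mon=0 ... Sun=6)
Days before March (Jan-Feb): 60; March 1 index = (3 + 60) mod 7 = 0 -> Monday
First Monday is March 1
Mondays: 1, 8, 15, 22, 29

5 Mondays


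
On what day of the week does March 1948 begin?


Target: March 1, 1948
Anchor: Jan 1, 1948. With p = 1948 - 1 = 1947: (p + p//4 - p//100 + p//400) mod 7 = (1947 + 486 - 19 + 4) mod 7 = 2418 mod 7 = 3 -> Thursday (Mon=0 ... Sun=6)
Days before March (Jan-Feb): 60 days
Weekday index = (3 + 60) mod 7 = 0

Monday


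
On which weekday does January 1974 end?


January 1974 has 31 days
Anchor: Jan 1, 1974. With p = 1974 - 1 = 1973: (p + p//4 - p//100 + p//400) mod 7 = (1973 + 493 - 19 + 4) mod 7 = 2451 mod 7 = 1 -> Tuesday (Mon=0 ... Sun=6)
January 1 is the anchor itself -> Tuesday
Last day offset: 31 - 1 = 30 days
Weekday index = (1 + 30) mod 7 = 3

Thursday, January 31


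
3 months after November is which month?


November is month 11
11 + 3 = 14; wrap: 14 - 12 = 2

February


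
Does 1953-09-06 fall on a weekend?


Anchor: Jan 1, 1953. With p = 1953 - 1 = 1952: (p + p//4 - p//100 + p//400) mod 7 = (1952 + 488 - 19 + 4) mod 7 = 2425 mod 7 = 3 -> Thursday (Mon=0 ... Sun=6)
Day of year: 249; offset = 248
Weekday index = (3 + 248) mod 7 = 6 -> Sunday
Weekend days: Saturday, Sunday

Yes


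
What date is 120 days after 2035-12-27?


Start: 2035-12-27, add 120 days
December 2035 has 31 days: 31 - 27 = 4 days to December 31 -> 116 left
January 2036 has 31 days -> 85 left
February 2036 has 29 days -> 56 left
March 2036 has 31 days -> 25 left
April 2036: 25 <= 30 -> lands on April 25

Result: 2036-04-25


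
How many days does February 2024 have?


February 2024 (leap year: yes)

29 days


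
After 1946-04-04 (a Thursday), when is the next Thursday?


Current: Thursday
Target: Thursday
Days ahead: 7

Next Thursday: 1946-04-11


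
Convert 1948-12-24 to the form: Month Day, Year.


ISO 1948-12-24 parses as year=1948, month=12, day=24
Month 12 -> December

December 24, 1948


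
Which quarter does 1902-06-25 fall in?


Month: June (month 6)
Q1: Jan-Mar, Q2: Apr-Jun, Q3: Jul-Sep, Q4: Oct-Dec

Q2


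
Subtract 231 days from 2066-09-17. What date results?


Start: 2066-09-17, subtract 231 days
Back 17 days from September 17 reaches August 31, 2066 -> 214 left
August 2066 has 31 days -> back to July 31, 2066 -> 183 left
July 2066 has 31 days -> back to June 30, 2066 -> 152 left
June 2066 has 30 days -> back to May 31, 2066 -> 122 left
May 2066 has 31 days -> back to April 30, 2066 -> 91 left
April 2066 has 30 days -> back to March 31, 2066 -> 61 left
March 2066 has 31 days -> back to February 28, 2066 -> 30 left
February 2066 has 28 days -> back to January 31, 2066 -> 2 left
January 2066: 31 - 2 = 29 -> lands on January 29

Result: 2066-01-29


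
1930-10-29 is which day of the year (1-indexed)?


Date: October 29, 1930
Days in months 1 through 9: 273
Plus 29 days in October

Day of year: 302


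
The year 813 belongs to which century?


Century = (year - 1) // 100 + 1
= (813 - 1) // 100 + 1
= 812 // 100 + 1
= 8 + 1

9th century


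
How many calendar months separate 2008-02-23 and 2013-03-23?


From February 2008 to March 2013
5 years * 12 = 60 months, plus 1 month = 61

61 months


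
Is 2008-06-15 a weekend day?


Anchor: Jan 1, 2008. With p = 2008 - 1 = 2007: (p + p//4 - p//100 + p//400) mod 7 = (2007 + 501 - 20 + 5) mod 7 = 2493 mod 7 = 1 -> Tuesday (Mon=0 ... Sun=6)
Day of year: 167; offset = 166
Weekday index = (1 + 166) mod 7 = 6 -> Sunday
Weekend days: Saturday, Sunday

Yes


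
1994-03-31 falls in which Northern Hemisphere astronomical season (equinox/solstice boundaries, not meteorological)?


Date: March 31
Astronomical Spring (approx.; exact equinox/solstice day varies by year): March 20 to June 20
March 31 falls within the Spring window

Spring


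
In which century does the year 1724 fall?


Century = (year - 1) // 100 + 1
= (1724 - 1) // 100 + 1
= 1723 // 100 + 1
= 17 + 1

18th century


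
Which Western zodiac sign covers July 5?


Date: July 5
Conventional tropical zodiac dates: Cancer from June 21 onward; Leo starts July 23
July 5 falls within the Cancer range

Cancer


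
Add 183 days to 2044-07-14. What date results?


Start: 2044-07-14, add 183 days
July 2044 has 31 days: 31 - 14 = 17 days to July 31 -> 166 left
August 2044 has 31 days -> 135 left
September 2044 has 30 days -> 105 left
October 2044 has 31 days -> 74 left
November 2044 has 30 days -> 44 left
December 2044 has 31 days -> 13 left
January 2045: 13 <= 31 -> lands on January 13

Result: 2045-01-13


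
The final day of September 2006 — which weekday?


September 2006 has 30 days
Anchor: Jan 1, 2006. With p = 2006 - 1 = 2005: (p + p//4 - p//100 + p//400) mod 7 = (2005 + 501 - 20 + 5) mod 7 = 2491 mod 7 = 6 -> Sunday (Mon=0 ... Sun=6)
Days before September (Jan-Aug): 243; September 1 index = (6 + 243) mod 7 = 4 -> Friday
Last day offset: 30 - 1 = 29 days
Weekday index = (4 + 29) mod 7 = 5

Saturday, September 30


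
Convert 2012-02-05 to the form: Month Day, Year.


ISO 2012-02-05 parses as year=2012, month=02, day=05
Month 2 -> February

February 5, 2012


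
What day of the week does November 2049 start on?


Target: November 1, 2049
Anchor: Jan 1, 2049. With p = 2049 - 1 = 2048: (p + p//4 - p//100 + p//400) mod 7 = (2048 + 512 - 20 + 5) mod 7 = 2545 mod 7 = 4 -> Friday (Mon=0 ... Sun=6)
Days before November (Jan-Oct): 304 days
Weekday index = (4 + 304) mod 7 = 0

Monday


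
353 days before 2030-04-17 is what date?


Start: 2030-04-17, subtract 353 days
Back 17 days from April 17 reaches March 31, 2030 -> 336 left
March 2030 has 31 days -> back to February 28, 2030 -> 305 left
February 2030 has 28 days -> back to January 31, 2030 -> 277 left
January 2030 has 31 days -> back to December 31, 2029 -> 246 left
December 2029 has 31 days -> back to November 30, 2029 -> 215 left
November 2029 has 30 days -> back to October 31, 2029 -> 185 left
October 2029 has 31 days -> back to September 30, 2029 -> 154 left
September 2029 has 30 days -> back to August 31, 2029 -> 124 left
August 2029 has 31 days -> back to July 31, 2029 -> 93 left
July 2029 has 31 days -> back to June 30, 2029 -> 62 left
June 2029 has 30 days -> back to May 31, 2029 -> 32 left
May 2029 has 31 days -> back to April 30, 2029 -> 1 left
April 2029: 30 - 1 = 29 -> lands on April 29

Result: 2029-04-29


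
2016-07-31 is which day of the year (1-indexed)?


Date: July 31, 2016
Days in months 1 through 6: 182
Plus 31 days in July

Day of year: 213


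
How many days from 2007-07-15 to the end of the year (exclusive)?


Day of year: 196 of 365
Remaining = 365 - 196

169 days


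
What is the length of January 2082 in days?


January 2082

31 days


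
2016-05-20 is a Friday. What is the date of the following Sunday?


Current: Friday
Target: Sunday
Days ahead: 2

Next Sunday: 2016-05-22


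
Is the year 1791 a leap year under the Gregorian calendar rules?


Gregorian leap year rule: divisible by 4, but not by 100, unless also by 400.
1791 is not divisible by 4 -> not a leap year

No


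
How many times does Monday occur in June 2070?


June 2070 has 30 days
Anchor: Jan 1, 2070. With p = 2070 - 1 = 2069: (p + p//4 - p//100 + p//400) mod 7 = (2069 + 517 - 20 + 5) mod 7 = 2571 mod 7 = 2 -> Wednesday (Mon=0 ... Sun=6)
Days before June (Jan-May): 151; June 1 index = (2 + 151) mod 7 = 6 -> Sunday
First Monday is June 2
Mondays: 2, 9, 16, 23, 30

5 Mondays


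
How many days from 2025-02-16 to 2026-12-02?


From 2025-02-16 to 2026-12-02
2025-02-16: days before February = 31; day of year = 31 + 16 = 47
2026-12-02: days before December = 31 + 28 + 31 + 30 + 31 + 30 + 31 + 31 + 30 + 31 + 30 = 334 (2026 is not a leap year); day of year = 334 + 2 = 336
Rest of 2025: 365 - 47 = 318
Total = 318 + 336 = 654

654 days


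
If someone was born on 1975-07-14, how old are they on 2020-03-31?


Birth: 1975-07-14
Reference: 2020-03-31
Year difference: 2020 - 1975 = 45
Birthday not yet reached in 2020, subtract 1

44 years old


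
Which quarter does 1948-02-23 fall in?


Month: February (month 2)
Q1: Jan-Mar, Q2: Apr-Jun, Q3: Jul-Sep, Q4: Oct-Dec

Q1


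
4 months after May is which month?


May is month 5
5 + 4 = 9

September


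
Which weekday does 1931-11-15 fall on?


Date: November 15, 1931
Anchor: Jan 1, 1931. With p = 1931 - 1 = 1930: (p + p//4 - p//100 + p//400) mod 7 = (1930 + 482 - 19 + 4) mod 7 = 2397 mod 7 = 3 -> Thursday (Mon=0 ... Sun=6)
Days before November (Jan-Oct): 304; offset = 304 + 15 - 1 = 318
Weekday index = (3 + 318) mod 7 = 6

Day of the week: Sunday


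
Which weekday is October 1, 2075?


Target: October 1, 2075
Anchor: Jan 1, 2075. With p = 2075 - 1 = 2074: (p + p//4 - p//100 + p//400) mod 7 = (2074 + 518 - 20 + 5) mod 7 = 2577 mod 7 = 1 -> Tuesday (Mon=0 ... Sun=6)
Days before October (Jan-Sep): 273 days
Weekday index = (1 + 273) mod 7 = 1

Tuesday


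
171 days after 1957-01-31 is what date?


Start: 1957-01-31, add 171 days
January 31 is the last day of January 1957 -> 171 left
February 1957 has 28 days -> 143 left
March 1957 has 31 days -> 112 left
April 1957 has 30 days -> 82 left
May 1957 has 31 days -> 51 left
June 1957 has 30 days -> 21 left
July 1957: 21 <= 31 -> lands on July 21

Result: 1957-07-21


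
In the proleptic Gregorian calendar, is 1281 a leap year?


Gregorian leap year rule: divisible by 4, but not by 100, unless also by 400.
1281 is not divisible by 4 -> not a leap year

No


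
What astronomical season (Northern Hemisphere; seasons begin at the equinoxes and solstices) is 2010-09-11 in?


Date: September 11
Astronomical Summer (approx.; exact equinox/solstice day varies by year): June 21 to September 21
September 11 falls within the Summer window

Summer


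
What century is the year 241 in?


Century = (year - 1) // 100 + 1
= (241 - 1) // 100 + 1
= 240 // 100 + 1
= 2 + 1

3rd century


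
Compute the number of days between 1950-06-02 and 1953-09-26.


From 1950-06-02 to 1953-09-26
1950-06-02: days before June = 31 + 28 + 31 + 30 + 31 = 151 (1950 is not a leap year); day of year = 151 + 2 = 153
1953-09-26: days before September = 31 + 28 + 31 + 30 + 31 + 30 + 31 + 31 = 243 (1953 is not a leap year); day of year = 243 + 26 = 269
Rest of 1950: 365 - 153 = 212
Full years 1951 (365), 1952 (366): 731
Total = 212 + 731 + 269 = 1212

1212 days


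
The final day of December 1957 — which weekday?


December 1957 has 31 days
Anchor: Jan 1, 1957. With p = 1957 - 1 = 1956: (p + p//4 - p//100 + p//400) mod 7 = (1956 + 489 - 19 + 4) mod 7 = 2430 mod 7 = 1 -> Tuesday (Mon=0 ... Sun=6)
Days before December (Jan-Nov): 334; December 1 index = (1 + 334) mod 7 = 6 -> Sunday
Last day offset: 31 - 1 = 30 days
Weekday index = (6 + 30) mod 7 = 1

Tuesday, December 31


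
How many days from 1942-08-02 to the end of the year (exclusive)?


Day of year: 214 of 365
Remaining = 365 - 214

151 days


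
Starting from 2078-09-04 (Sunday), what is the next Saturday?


Current: Sunday
Target: Saturday
Days ahead: 6

Next Saturday: 2078-09-10


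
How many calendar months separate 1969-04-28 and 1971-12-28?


From April 1969 to December 1971
2 years * 12 = 24 months, plus 8 months = 32

32 months


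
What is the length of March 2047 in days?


March 2047

31 days


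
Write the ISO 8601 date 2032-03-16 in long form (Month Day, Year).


ISO 2032-03-16 parses as year=2032, month=03, day=16
Month 3 -> March

March 16, 2032


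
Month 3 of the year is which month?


Month 3 of 12

March


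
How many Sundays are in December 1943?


December 1943 has 31 days
Anchor: Jan 1, 1943. With p = 1943 - 1 = 1942: (p + p//4 - p//100 + p//400) mod 7 = (1942 + 485 - 19 + 4) mod 7 = 2412 mod 7 = 4 -> Friday (Mon=0 ... Sun=6)
Days before December (Jan-Nov): 334; December 1 index = (4 + 334) mod 7 = 2 -> Wednesday
First Sunday is December 5
Sundays: 5, 12, 19, 26

4 Sundays


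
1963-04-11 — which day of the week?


Date: April 11, 1963
Anchor: Jan 1, 1963. With p = 1963 - 1 = 1962: (p + p//4 - p//100 + p//400) mod 7 = (1962 + 490 - 19 + 4) mod 7 = 2437 mod 7 = 1 -> Tuesday (Mon=0 ... Sun=6)
Days before April (Jan-Mar): 90; offset = 90 + 11 - 1 = 100
Weekday index = (1 + 100) mod 7 = 3

Day of the week: Thursday


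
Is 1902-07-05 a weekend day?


Anchor: Jan 1, 1902. With p = 1902 - 1 = 1901: (p + p//4 - p//100 + p//400) mod 7 = (1901 + 475 - 19 + 4) mod 7 = 2361 mod 7 = 2 -> Wednesday (Mon=0 ... Sun=6)
Day of year: 186; offset = 185
Weekday index = (2 + 185) mod 7 = 5 -> Saturday
Weekend days: Saturday, Sunday

Yes


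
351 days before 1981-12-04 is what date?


Start: 1981-12-04, subtract 351 days
Back 4 days from December 4 reaches November 30, 1981 -> 347 left
November 1981 has 30 days -> back to October 31, 1981 -> 317 left
October 1981 has 31 days -> back to September 30, 1981 -> 286 left
September 1981 has 30 days -> back to August 31, 1981 -> 256 left
August 1981 has 31 days -> back to July 31, 1981 -> 225 left
July 1981 has 31 days -> back to June 30, 1981 -> 194 left
June 1981 has 30 days -> back to May 31, 1981 -> 164 left
May 1981 has 31 days -> back to April 30, 1981 -> 133 left
April 1981 has 30 days -> back to March 31, 1981 -> 103 left
March 1981 has 31 days -> back to February 28, 1981 -> 72 left
February 1981 has 28 days -> back to January 31, 1981 -> 44 left
January 1981 has 31 days -> back to December 31, 1980 -> 13 left
December 1980: 31 - 13 = 18 -> lands on December 18

Result: 1980-12-18


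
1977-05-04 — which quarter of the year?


Month: May (month 5)
Q1: Jan-Mar, Q2: Apr-Jun, Q3: Jul-Sep, Q4: Oct-Dec

Q2


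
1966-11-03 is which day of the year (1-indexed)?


Date: November 3, 1966
Days in months 1 through 10: 304
Plus 3 days in November

Day of year: 307


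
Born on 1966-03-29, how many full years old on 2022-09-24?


Birth: 1966-03-29
Reference: 2022-09-24
Year difference: 2022 - 1966 = 56

56 years old


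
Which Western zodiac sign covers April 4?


Date: April 4
Conventional tropical zodiac dates: Aries from March 21 onward; Taurus starts April 20
April 4 falls within the Aries range

Aries


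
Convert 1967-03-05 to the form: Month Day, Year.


ISO 1967-03-05 parses as year=1967, month=03, day=05
Month 3 -> March

March 5, 1967


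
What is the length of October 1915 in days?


October 1915

31 days


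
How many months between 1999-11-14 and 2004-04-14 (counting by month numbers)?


From November 1999 to April 2004
5 years * 12 = 60 months, minus 7 months = 53

53 months


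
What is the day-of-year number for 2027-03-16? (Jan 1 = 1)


Date: March 16, 2027
Days in months 1 through 2: 59
Plus 16 days in March

Day of year: 75


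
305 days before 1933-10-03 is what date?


Start: 1933-10-03, subtract 305 days
Back 3 days from October 3 reaches September 30, 1933 -> 302 left
September 1933 has 30 days -> back to August 31, 1933 -> 272 left
August 1933 has 31 days -> back to July 31, 1933 -> 241 left
July 1933 has 31 days -> back to June 30, 1933 -> 210 left
June 1933 has 30 days -> back to May 31, 1933 -> 180 left
May 1933 has 31 days -> back to April 30, 1933 -> 149 left
April 1933 has 30 days -> back to March 31, 1933 -> 119 left
March 1933 has 31 days -> back to February 28, 1933 -> 88 left
February 1933 has 28 days -> back to January 31, 1933 -> 60 left
January 1933 has 31 days -> back to December 31, 1932 -> 29 left
December 1932: 31 - 29 = 2 -> lands on December 2

Result: 1932-12-02


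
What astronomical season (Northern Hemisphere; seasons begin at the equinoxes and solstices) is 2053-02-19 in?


Date: February 19
Astronomical Winter (approx.; exact equinox/solstice day varies by year): December 21 to March 19
February 19 falls within the Winter window

Winter


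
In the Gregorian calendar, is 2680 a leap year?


Gregorian leap year rule: divisible by 4, but not by 100, unless also by 400.
2680 is divisible by 4 but not 100 -> leap year

Yes


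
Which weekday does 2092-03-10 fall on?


Date: March 10, 2092
Anchor: Jan 1, 2092. With p = 2092 - 1 = 2091: (p + p//4 - p//100 + p//400) mod 7 = (2091 + 522 - 20 + 5) mod 7 = 2598 mod 7 = 1 -> Tuesday (Mon=0 ... Sun=6)
Days before March (Jan-Feb): 60; offset = 60 + 10 - 1 = 69
Weekday index = (1 + 69) mod 7 = 0

Day of the week: Monday


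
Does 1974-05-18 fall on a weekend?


Anchor: Jan 1, 1974. With p = 1974 - 1 = 1973: (p + p//4 - p//100 + p//400) mod 7 = (1973 + 493 - 19 + 4) mod 7 = 2451 mod 7 = 1 -> Tuesday (Mon=0 ... Sun=6)
Day of year: 138; offset = 137
Weekday index = (1 + 137) mod 7 = 5 -> Saturday
Weekend days: Saturday, Sunday

Yes


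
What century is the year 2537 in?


Century = (year - 1) // 100 + 1
= (2537 - 1) // 100 + 1
= 2536 // 100 + 1
= 25 + 1

26th century


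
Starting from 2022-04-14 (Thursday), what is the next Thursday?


Current: Thursday
Target: Thursday
Days ahead: 7

Next Thursday: 2022-04-21


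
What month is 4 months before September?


September is month 9
9 - 4 = 5

May


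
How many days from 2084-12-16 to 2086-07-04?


From 2084-12-16 to 2086-07-04
2084-12-16: days before December = 31 + 29 + 31 + 30 + 31 + 30 + 31 + 31 + 30 + 31 + 30 = 335 (2084 is a leap year); day of year = 335 + 16 = 351
2086-07-04: days before July = 31 + 28 + 31 + 30 + 31 + 30 = 181 (2086 is not a leap year); day of year = 181 + 4 = 185
Rest of 2084: 366 - 351 = 15
Full years 2085 (365): 365
Total = 15 + 365 + 185 = 565

565 days


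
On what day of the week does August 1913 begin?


Target: August 1, 1913
Anchor: Jan 1, 1913. With p = 1913 - 1 = 1912: (p + p//4 - p//100 + p//400) mod 7 = (1912 + 478 - 19 + 4) mod 7 = 2375 mod 7 = 2 -> Wednesday (Mon=0 ... Sun=6)
Days before August (Jan-Jul): 212 days
Weekday index = (2 + 212) mod 7 = 4

Friday


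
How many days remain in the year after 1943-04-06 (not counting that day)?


Day of year: 96 of 365
Remaining = 365 - 96

269 days


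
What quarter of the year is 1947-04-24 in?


Month: April (month 4)
Q1: Jan-Mar, Q2: Apr-Jun, Q3: Jul-Sep, Q4: Oct-Dec

Q2


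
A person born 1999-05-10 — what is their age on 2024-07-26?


Birth: 1999-05-10
Reference: 2024-07-26
Year difference: 2024 - 1999 = 25

25 years old


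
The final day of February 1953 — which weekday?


February 1953 has 28 days
Anchor: Jan 1, 1953. With p = 1953 - 1 = 1952: (p + p//4 - p//100 + p//400) mod 7 = (1952 + 488 - 19 + 4) mod 7 = 2425 mod 7 = 3 -> Thursday (Mon=0 ... Sun=6)
Days before February (Jan): 31; February 1 index = (3 + 31) mod 7 = 6 -> Sunday
Last day offset: 28 - 1 = 27 days
Weekday index = (6 + 27) mod 7 = 5

Saturday, February 28


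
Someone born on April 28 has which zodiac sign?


Date: April 28
Conventional tropical zodiac dates: Taurus from April 20 onward; Gemini starts May 21
April 28 falls within the Taurus range

Taurus


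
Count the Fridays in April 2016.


April 2016 has 30 days
Anchor: Jan 1, 2016. With p = 2016 - 1 = 2015: (p + p//4 - p//100 + p//400) mod 7 = (2015 + 503 - 20 + 5) mod 7 = 2503 mod 7 = 4 -> Friday (Mon=0 ... Sun=6)
Days before April (Jan-Mar): 91; April 1 index = (4 + 91) mod 7 = 4 -> Friday
First Friday is April 1
Fridays: 1, 8, 15, 22, 29

5 Fridays


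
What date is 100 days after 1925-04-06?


Start: 1925-04-06, add 100 days
April 1925 has 30 days: 30 - 6 = 24 days to April 30 -> 76 left
May 1925 has 31 days -> 45 left
June 1925 has 30 days -> 15 left
July 1925: 15 <= 31 -> lands on July 15

Result: 1925-07-15


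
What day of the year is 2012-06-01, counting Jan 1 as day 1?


Date: June 1, 2012
Days in months 1 through 5: 152
Plus 1 days in June

Day of year: 153


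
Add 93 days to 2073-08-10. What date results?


Start: 2073-08-10, add 93 days
August 2073 has 31 days: 31 - 10 = 21 days to August 31 -> 72 left
September 2073 has 30 days -> 42 left
October 2073 has 31 days -> 11 left
November 2073: 11 <= 30 -> lands on November 11

Result: 2073-11-11


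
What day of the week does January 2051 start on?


Target: January 1, 2051
Anchor: Jan 1, 2051. With p = 2051 - 1 = 2050: (p + p//4 - p//100 + p//400) mod 7 = (2050 + 512 - 20 + 5) mod 7 = 2547 mod 7 = 6 -> Sunday (Mon=0 ... Sun=6)
Offset from anchor: 0 days
Weekday index = (6 + 0) mod 7 = 6

Sunday


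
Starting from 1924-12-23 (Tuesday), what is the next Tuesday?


Current: Tuesday
Target: Tuesday
Days ahead: 7

Next Tuesday: 1924-12-30


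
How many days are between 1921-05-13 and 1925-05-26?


From 1921-05-13 to 1925-05-26
1921-05-13: days before May = 31 + 28 + 31 + 30 = 120 (1921 is not a leap year); day of year = 120 + 13 = 133
1925-05-26: days before May = 31 + 28 + 31 + 30 = 120 (1925 is not a leap year); day of year = 120 + 26 = 146
Rest of 1921: 365 - 133 = 232
Full years 1922 (365), 1923 (365), 1924 (366): 1096
Total = 232 + 1096 + 146 = 1474

1474 days


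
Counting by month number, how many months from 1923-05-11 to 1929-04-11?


From May 1923 to April 1929
6 years * 12 = 72 months, minus 1 month = 71

71 months


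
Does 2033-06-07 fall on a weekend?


Anchor: Jan 1, 2033. With p = 2033 - 1 = 2032: (p + p//4 - p//100 + p//400) mod 7 = (2032 + 508 - 20 + 5) mod 7 = 2525 mod 7 = 5 -> Saturday (Mon=0 ... Sun=6)
Day of year: 158; offset = 157
Weekday index = (5 + 157) mod 7 = 1 -> Tuesday
Weekend days: Saturday, Sunday

No


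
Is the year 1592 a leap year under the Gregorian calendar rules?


Gregorian leap year rule: divisible by 4, but not by 100, unless also by 400.
1592 is divisible by 4 but not 100 -> leap year

Yes


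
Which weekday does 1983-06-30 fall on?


Date: June 30, 1983
Anchor: Jan 1, 1983. With p = 1983 - 1 = 1982: (p + p//4 - p//100 + p//400) mod 7 = (1982 + 495 - 19 + 4) mod 7 = 2462 mod 7 = 5 -> Saturday (Mon=0 ... Sun=6)
Days before June (Jan-May): 151; offset = 151 + 30 - 1 = 180
Weekday index = (5 + 180) mod 7 = 3

Day of the week: Thursday


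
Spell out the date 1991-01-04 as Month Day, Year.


ISO 1991-01-04 parses as year=1991, month=01, day=04
Month 1 -> January

January 4, 1991


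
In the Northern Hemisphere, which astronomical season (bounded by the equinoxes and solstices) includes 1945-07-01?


Date: July 1
Astronomical Summer (approx.; exact equinox/solstice day varies by year): June 21 to September 21
July 1 falls within the Summer window

Summer


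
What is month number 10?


Month 10 of 12

October


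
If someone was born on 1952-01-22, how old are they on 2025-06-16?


Birth: 1952-01-22
Reference: 2025-06-16
Year difference: 2025 - 1952 = 73

73 years old


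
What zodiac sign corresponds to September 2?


Date: September 2
Conventional tropical zodiac dates: Virgo from August 23 onward; Libra starts September 23
September 2 falls within the Virgo range

Virgo


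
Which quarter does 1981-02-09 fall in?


Month: February (month 2)
Q1: Jan-Mar, Q2: Apr-Jun, Q3: Jul-Sep, Q4: Oct-Dec

Q1


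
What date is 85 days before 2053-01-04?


Start: 2053-01-04, subtract 85 days
Back 4 days from January 4 reaches December 31, 2052 -> 81 left
December 2052 has 31 days -> back to November 30, 2052 -> 50 left
November 2052 has 30 days -> back to October 31, 2052 -> 20 left
October 2052: 31 - 20 = 11 -> lands on October 11

Result: 2052-10-11


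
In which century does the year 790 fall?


Century = (year - 1) // 100 + 1
= (790 - 1) // 100 + 1
= 789 // 100 + 1
= 7 + 1

8th century


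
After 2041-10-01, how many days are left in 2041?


Day of year: 274 of 365
Remaining = 365 - 274

91 days


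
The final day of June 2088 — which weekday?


June 2088 has 30 days
Anchor: Jan 1, 2088. With p = 2088 - 1 = 2087: (p + p//4 - p//100 + p//400) mod 7 = (2087 + 521 - 20 + 5) mod 7 = 2593 mod 7 = 3 -> Thursday (Mon=0 ... Sun=6)
Days before June (Jan-May): 152; June 1 index = (3 + 152) mod 7 = 1 -> Tuesday
Last day offset: 30 - 1 = 29 days
Weekday index = (1 + 29) mod 7 = 2

Wednesday, June 30


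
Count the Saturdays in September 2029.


September 2029 has 30 days
Anchor: Jan 1, 2029. With p = 2029 - 1 = 2028: (p + p//4 - p//100 + p//400) mod 7 = (2028 + 507 - 20 + 5) mod 7 = 2520 mod 7 = 0 -> Monday (Mon=0 ... Sun=6)
Days before September (Jan-Aug): 243; September 1 index = (0 + 243) mod 7 = 5 -> Saturday
First Saturday is September 1
Saturdays: 1, 8, 15, 22, 29

5 Saturdays


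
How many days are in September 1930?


September 1930

30 days


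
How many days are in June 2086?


June 2086

30 days


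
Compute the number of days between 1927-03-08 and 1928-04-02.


From 1927-03-08 to 1928-04-02
1927-03-08: days before March = 31 + 28 = 59 (1927 is not a leap year); day of year = 59 + 8 = 67
1928-04-02: days before April = 31 + 29 + 31 = 91 (1928 is a leap year); day of year = 91 + 2 = 93
Rest of 1927: 365 - 67 = 298
Total = 298 + 93 = 391

391 days


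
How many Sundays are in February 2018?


February 2018 has 28 days
Anchor: Jan 1, 2018. With p = 2018 - 1 = 2017: (p + p//4 - p//100 + p//400) mod 7 = (2017 + 504 - 20 + 5) mod 7 = 2506 mod 7 = 0 -> Monday (Mon=0 ... Sun=6)
Days before February (Jan): 31; February 1 index = (0 + 31) mod 7 = 3 -> Thursday
First Sunday is February 4
Sundays: 4, 11, 18, 25

4 Sundays


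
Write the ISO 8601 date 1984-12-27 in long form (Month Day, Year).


ISO 1984-12-27 parses as year=1984, month=12, day=27
Month 12 -> December

December 27, 1984


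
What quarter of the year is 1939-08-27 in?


Month: August (month 8)
Q1: Jan-Mar, Q2: Apr-Jun, Q3: Jul-Sep, Q4: Oct-Dec

Q3


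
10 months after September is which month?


September is month 9
9 + 10 = 19; wrap: 19 - 12 = 7

July


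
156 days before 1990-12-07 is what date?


Start: 1990-12-07, subtract 156 days
Back 7 days from December 7 reaches November 30, 1990 -> 149 left
November 1990 has 30 days -> back to October 31, 1990 -> 119 left
October 1990 has 31 days -> back to September 30, 1990 -> 88 left
September 1990 has 30 days -> back to August 31, 1990 -> 58 left
August 1990 has 31 days -> back to July 31, 1990 -> 27 left
July 1990: 31 - 27 = 4 -> lands on July 4

Result: 1990-07-04


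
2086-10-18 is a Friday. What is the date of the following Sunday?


Current: Friday
Target: Sunday
Days ahead: 2

Next Sunday: 2086-10-20


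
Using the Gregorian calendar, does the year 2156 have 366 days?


Gregorian leap year rule: divisible by 4, but not by 100, unless also by 400.
2156 is divisible by 4 but not 100 -> leap year

Yes


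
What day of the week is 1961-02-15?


Date: February 15, 1961
Anchor: Jan 1, 1961. With p = 1961 - 1 = 1960: (p + p//4 - p//100 + p//400) mod 7 = (1960 + 490 - 19 + 4) mod 7 = 2435 mod 7 = 6 -> Sunday (Mon=0 ... Sun=6)
Days before February (Jan): 31; offset = 31 + 15 - 1 = 45
Weekday index = (6 + 45) mod 7 = 2

Day of the week: Wednesday


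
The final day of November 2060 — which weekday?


November 2060 has 30 days
Anchor: Jan 1, 2060. With p = 2060 - 1 = 2059: (p + p//4 - p//100 + p//400) mod 7 = (2059 + 514 - 20 + 5) mod 7 = 2558 mod 7 = 3 -> Thursday (Mon=0 ... Sun=6)
Days before November (Jan-Oct): 305; November 1 index = (3 + 305) mod 7 = 0 -> Monday
Last day offset: 30 - 1 = 29 days
Weekday index = (0 + 29) mod 7 = 1

Tuesday, November 30


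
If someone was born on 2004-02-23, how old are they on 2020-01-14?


Birth: 2004-02-23
Reference: 2020-01-14
Year difference: 2020 - 2004 = 16
Birthday not yet reached in 2020, subtract 1

15 years old


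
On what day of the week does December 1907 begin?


Target: December 1, 1907
Anchor: Jan 1, 1907. With p = 1907 - 1 = 1906: (p + p//4 - p//100 + p//400) mod 7 = (1906 + 476 - 19 + 4) mod 7 = 2367 mod 7 = 1 -> Tuesday (Mon=0 ... Sun=6)
Days before December (Jan-Nov): 334 days
Weekday index = (1 + 334) mod 7 = 6

Sunday


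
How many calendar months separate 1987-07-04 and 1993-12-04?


From July 1987 to December 1993
6 years * 12 = 72 months, plus 5 months = 77

77 months


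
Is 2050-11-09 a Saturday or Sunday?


Anchor: Jan 1, 2050. With p = 2050 - 1 = 2049: (p + p//4 - p//100 + p//400) mod 7 = (2049 + 512 - 20 + 5) mod 7 = 2546 mod 7 = 5 -> Saturday (Mon=0 ... Sun=6)
Day of year: 313; offset = 312
Weekday index = (5 + 312) mod 7 = 2 -> Wednesday
Weekend days: Saturday, Sunday

No


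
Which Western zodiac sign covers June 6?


Date: June 6
Conventional tropical zodiac dates: Gemini from May 21 onward; Cancer starts June 21
June 6 falls within the Gemini range

Gemini
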